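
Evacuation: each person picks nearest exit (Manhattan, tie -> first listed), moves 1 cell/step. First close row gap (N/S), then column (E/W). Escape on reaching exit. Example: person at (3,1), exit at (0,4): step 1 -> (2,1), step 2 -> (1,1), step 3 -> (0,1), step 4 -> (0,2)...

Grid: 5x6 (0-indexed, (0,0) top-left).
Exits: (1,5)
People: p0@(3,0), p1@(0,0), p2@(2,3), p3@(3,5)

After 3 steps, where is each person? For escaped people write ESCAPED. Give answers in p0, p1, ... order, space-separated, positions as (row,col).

Step 1: p0:(3,0)->(2,0) | p1:(0,0)->(1,0) | p2:(2,3)->(1,3) | p3:(3,5)->(2,5)
Step 2: p0:(2,0)->(1,0) | p1:(1,0)->(1,1) | p2:(1,3)->(1,4) | p3:(2,5)->(1,5)->EXIT
Step 3: p0:(1,0)->(1,1) | p1:(1,1)->(1,2) | p2:(1,4)->(1,5)->EXIT | p3:escaped

(1,1) (1,2) ESCAPED ESCAPED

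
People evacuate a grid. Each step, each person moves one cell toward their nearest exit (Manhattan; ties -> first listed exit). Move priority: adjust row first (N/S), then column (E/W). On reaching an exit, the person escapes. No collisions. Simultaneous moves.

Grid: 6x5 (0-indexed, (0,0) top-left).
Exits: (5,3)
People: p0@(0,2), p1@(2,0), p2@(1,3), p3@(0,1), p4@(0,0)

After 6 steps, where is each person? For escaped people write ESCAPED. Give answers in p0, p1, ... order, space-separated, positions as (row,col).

Step 1: p0:(0,2)->(1,2) | p1:(2,0)->(3,0) | p2:(1,3)->(2,3) | p3:(0,1)->(1,1) | p4:(0,0)->(1,0)
Step 2: p0:(1,2)->(2,2) | p1:(3,0)->(4,0) | p2:(2,3)->(3,3) | p3:(1,1)->(2,1) | p4:(1,0)->(2,0)
Step 3: p0:(2,2)->(3,2) | p1:(4,0)->(5,0) | p2:(3,3)->(4,3) | p3:(2,1)->(3,1) | p4:(2,0)->(3,0)
Step 4: p0:(3,2)->(4,2) | p1:(5,0)->(5,1) | p2:(4,3)->(5,3)->EXIT | p3:(3,1)->(4,1) | p4:(3,0)->(4,0)
Step 5: p0:(4,2)->(5,2) | p1:(5,1)->(5,2) | p2:escaped | p3:(4,1)->(5,1) | p4:(4,0)->(5,0)
Step 6: p0:(5,2)->(5,3)->EXIT | p1:(5,2)->(5,3)->EXIT | p2:escaped | p3:(5,1)->(5,2) | p4:(5,0)->(5,1)

ESCAPED ESCAPED ESCAPED (5,2) (5,1)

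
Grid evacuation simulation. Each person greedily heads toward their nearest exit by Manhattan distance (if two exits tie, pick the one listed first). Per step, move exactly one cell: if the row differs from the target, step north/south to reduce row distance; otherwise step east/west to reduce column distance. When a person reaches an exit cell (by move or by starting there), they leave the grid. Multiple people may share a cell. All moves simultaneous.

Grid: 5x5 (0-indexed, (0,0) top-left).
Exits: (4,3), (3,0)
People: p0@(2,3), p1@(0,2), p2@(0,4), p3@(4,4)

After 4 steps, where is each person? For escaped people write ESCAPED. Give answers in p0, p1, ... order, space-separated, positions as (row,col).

Step 1: p0:(2,3)->(3,3) | p1:(0,2)->(1,2) | p2:(0,4)->(1,4) | p3:(4,4)->(4,3)->EXIT
Step 2: p0:(3,3)->(4,3)->EXIT | p1:(1,2)->(2,2) | p2:(1,4)->(2,4) | p3:escaped
Step 3: p0:escaped | p1:(2,2)->(3,2) | p2:(2,4)->(3,4) | p3:escaped
Step 4: p0:escaped | p1:(3,2)->(4,2) | p2:(3,4)->(4,4) | p3:escaped

ESCAPED (4,2) (4,4) ESCAPED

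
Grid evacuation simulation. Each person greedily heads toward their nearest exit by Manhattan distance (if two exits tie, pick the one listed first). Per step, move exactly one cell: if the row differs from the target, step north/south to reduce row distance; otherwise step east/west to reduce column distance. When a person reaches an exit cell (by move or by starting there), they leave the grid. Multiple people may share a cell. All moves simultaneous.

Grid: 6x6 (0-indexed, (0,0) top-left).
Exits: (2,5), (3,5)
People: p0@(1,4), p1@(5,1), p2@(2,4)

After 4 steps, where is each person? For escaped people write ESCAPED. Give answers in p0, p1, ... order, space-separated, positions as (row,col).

Step 1: p0:(1,4)->(2,4) | p1:(5,1)->(4,1) | p2:(2,4)->(2,5)->EXIT
Step 2: p0:(2,4)->(2,5)->EXIT | p1:(4,1)->(3,1) | p2:escaped
Step 3: p0:escaped | p1:(3,1)->(3,2) | p2:escaped
Step 4: p0:escaped | p1:(3,2)->(3,3) | p2:escaped

ESCAPED (3,3) ESCAPED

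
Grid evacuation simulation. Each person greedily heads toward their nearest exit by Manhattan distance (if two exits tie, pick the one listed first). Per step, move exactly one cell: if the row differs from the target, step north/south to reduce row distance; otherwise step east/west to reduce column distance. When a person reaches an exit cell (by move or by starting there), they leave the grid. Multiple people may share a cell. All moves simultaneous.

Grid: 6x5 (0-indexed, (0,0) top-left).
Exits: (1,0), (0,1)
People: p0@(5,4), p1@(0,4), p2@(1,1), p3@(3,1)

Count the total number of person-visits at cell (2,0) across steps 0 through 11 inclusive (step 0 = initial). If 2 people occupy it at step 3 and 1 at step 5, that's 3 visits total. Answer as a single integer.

Answer: 0

Derivation:
Step 0: p0@(5,4) p1@(0,4) p2@(1,1) p3@(3,1) -> at (2,0): 0 [-], cum=0
Step 1: p0@(4,4) p1@(0,3) p2@ESC p3@(2,1) -> at (2,0): 0 [-], cum=0
Step 2: p0@(3,4) p1@(0,2) p2@ESC p3@(1,1) -> at (2,0): 0 [-], cum=0
Step 3: p0@(2,4) p1@ESC p2@ESC p3@ESC -> at (2,0): 0 [-], cum=0
Step 4: p0@(1,4) p1@ESC p2@ESC p3@ESC -> at (2,0): 0 [-], cum=0
Step 5: p0@(1,3) p1@ESC p2@ESC p3@ESC -> at (2,0): 0 [-], cum=0
Step 6: p0@(1,2) p1@ESC p2@ESC p3@ESC -> at (2,0): 0 [-], cum=0
Step 7: p0@(1,1) p1@ESC p2@ESC p3@ESC -> at (2,0): 0 [-], cum=0
Step 8: p0@ESC p1@ESC p2@ESC p3@ESC -> at (2,0): 0 [-], cum=0
Total visits = 0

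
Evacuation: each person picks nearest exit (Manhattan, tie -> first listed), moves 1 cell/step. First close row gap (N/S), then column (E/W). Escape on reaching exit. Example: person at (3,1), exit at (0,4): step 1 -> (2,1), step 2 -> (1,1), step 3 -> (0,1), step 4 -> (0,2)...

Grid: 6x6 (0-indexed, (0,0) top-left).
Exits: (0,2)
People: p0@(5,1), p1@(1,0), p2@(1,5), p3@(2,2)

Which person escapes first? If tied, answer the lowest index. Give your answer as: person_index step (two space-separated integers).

Answer: 3 2

Derivation:
Step 1: p0:(5,1)->(4,1) | p1:(1,0)->(0,0) | p2:(1,5)->(0,5) | p3:(2,2)->(1,2)
Step 2: p0:(4,1)->(3,1) | p1:(0,0)->(0,1) | p2:(0,5)->(0,4) | p3:(1,2)->(0,2)->EXIT
Step 3: p0:(3,1)->(2,1) | p1:(0,1)->(0,2)->EXIT | p2:(0,4)->(0,3) | p3:escaped
Step 4: p0:(2,1)->(1,1) | p1:escaped | p2:(0,3)->(0,2)->EXIT | p3:escaped
Step 5: p0:(1,1)->(0,1) | p1:escaped | p2:escaped | p3:escaped
Step 6: p0:(0,1)->(0,2)->EXIT | p1:escaped | p2:escaped | p3:escaped
Exit steps: [6, 3, 4, 2]
First to escape: p3 at step 2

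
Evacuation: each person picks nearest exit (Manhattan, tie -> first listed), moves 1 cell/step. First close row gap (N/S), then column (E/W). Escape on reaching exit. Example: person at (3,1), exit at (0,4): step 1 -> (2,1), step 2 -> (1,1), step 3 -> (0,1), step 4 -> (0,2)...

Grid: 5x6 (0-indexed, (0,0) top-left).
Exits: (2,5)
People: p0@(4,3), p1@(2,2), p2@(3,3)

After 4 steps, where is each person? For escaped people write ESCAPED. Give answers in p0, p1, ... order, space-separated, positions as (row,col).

Step 1: p0:(4,3)->(3,3) | p1:(2,2)->(2,3) | p2:(3,3)->(2,3)
Step 2: p0:(3,3)->(2,3) | p1:(2,3)->(2,4) | p2:(2,3)->(2,4)
Step 3: p0:(2,3)->(2,4) | p1:(2,4)->(2,5)->EXIT | p2:(2,4)->(2,5)->EXIT
Step 4: p0:(2,4)->(2,5)->EXIT | p1:escaped | p2:escaped

ESCAPED ESCAPED ESCAPED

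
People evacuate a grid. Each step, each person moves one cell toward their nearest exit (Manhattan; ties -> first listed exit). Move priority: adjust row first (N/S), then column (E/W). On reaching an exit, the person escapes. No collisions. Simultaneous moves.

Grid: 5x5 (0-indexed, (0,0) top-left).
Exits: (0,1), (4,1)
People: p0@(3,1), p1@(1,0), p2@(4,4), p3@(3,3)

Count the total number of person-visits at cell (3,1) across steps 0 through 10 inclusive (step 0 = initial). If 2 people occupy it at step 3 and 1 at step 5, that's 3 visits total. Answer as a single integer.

Step 0: p0@(3,1) p1@(1,0) p2@(4,4) p3@(3,3) -> at (3,1): 1 [p0], cum=1
Step 1: p0@ESC p1@(0,0) p2@(4,3) p3@(4,3) -> at (3,1): 0 [-], cum=1
Step 2: p0@ESC p1@ESC p2@(4,2) p3@(4,2) -> at (3,1): 0 [-], cum=1
Step 3: p0@ESC p1@ESC p2@ESC p3@ESC -> at (3,1): 0 [-], cum=1
Total visits = 1

Answer: 1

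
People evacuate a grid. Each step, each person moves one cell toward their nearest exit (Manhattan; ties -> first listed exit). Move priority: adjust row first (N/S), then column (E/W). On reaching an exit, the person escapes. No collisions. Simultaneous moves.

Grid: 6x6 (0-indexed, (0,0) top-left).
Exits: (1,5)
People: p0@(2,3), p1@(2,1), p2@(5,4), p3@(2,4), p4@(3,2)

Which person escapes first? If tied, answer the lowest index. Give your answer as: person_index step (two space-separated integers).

Step 1: p0:(2,3)->(1,3) | p1:(2,1)->(1,1) | p2:(5,4)->(4,4) | p3:(2,4)->(1,4) | p4:(3,2)->(2,2)
Step 2: p0:(1,3)->(1,4) | p1:(1,1)->(1,2) | p2:(4,4)->(3,4) | p3:(1,4)->(1,5)->EXIT | p4:(2,2)->(1,2)
Step 3: p0:(1,4)->(1,5)->EXIT | p1:(1,2)->(1,3) | p2:(3,4)->(2,4) | p3:escaped | p4:(1,2)->(1,3)
Step 4: p0:escaped | p1:(1,3)->(1,4) | p2:(2,4)->(1,4) | p3:escaped | p4:(1,3)->(1,4)
Step 5: p0:escaped | p1:(1,4)->(1,5)->EXIT | p2:(1,4)->(1,5)->EXIT | p3:escaped | p4:(1,4)->(1,5)->EXIT
Exit steps: [3, 5, 5, 2, 5]
First to escape: p3 at step 2

Answer: 3 2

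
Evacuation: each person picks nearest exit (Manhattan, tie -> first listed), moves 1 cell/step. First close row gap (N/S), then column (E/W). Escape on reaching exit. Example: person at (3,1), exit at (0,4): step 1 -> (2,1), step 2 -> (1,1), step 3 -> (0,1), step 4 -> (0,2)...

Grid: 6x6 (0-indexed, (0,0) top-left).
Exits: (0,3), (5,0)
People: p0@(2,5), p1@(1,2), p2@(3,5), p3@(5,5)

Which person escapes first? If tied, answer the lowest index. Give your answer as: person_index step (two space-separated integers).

Step 1: p0:(2,5)->(1,5) | p1:(1,2)->(0,2) | p2:(3,5)->(2,5) | p3:(5,5)->(5,4)
Step 2: p0:(1,5)->(0,5) | p1:(0,2)->(0,3)->EXIT | p2:(2,5)->(1,5) | p3:(5,4)->(5,3)
Step 3: p0:(0,5)->(0,4) | p1:escaped | p2:(1,5)->(0,5) | p3:(5,3)->(5,2)
Step 4: p0:(0,4)->(0,3)->EXIT | p1:escaped | p2:(0,5)->(0,4) | p3:(5,2)->(5,1)
Step 5: p0:escaped | p1:escaped | p2:(0,4)->(0,3)->EXIT | p3:(5,1)->(5,0)->EXIT
Exit steps: [4, 2, 5, 5]
First to escape: p1 at step 2

Answer: 1 2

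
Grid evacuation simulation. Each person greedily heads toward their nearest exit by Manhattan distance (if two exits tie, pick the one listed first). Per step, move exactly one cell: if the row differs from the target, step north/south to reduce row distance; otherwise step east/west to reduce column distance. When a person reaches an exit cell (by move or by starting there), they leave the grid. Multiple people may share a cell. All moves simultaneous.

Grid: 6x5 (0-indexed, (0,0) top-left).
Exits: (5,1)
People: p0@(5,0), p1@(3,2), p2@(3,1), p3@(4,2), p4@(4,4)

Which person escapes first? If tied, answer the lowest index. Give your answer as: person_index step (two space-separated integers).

Answer: 0 1

Derivation:
Step 1: p0:(5,0)->(5,1)->EXIT | p1:(3,2)->(4,2) | p2:(3,1)->(4,1) | p3:(4,2)->(5,2) | p4:(4,4)->(5,4)
Step 2: p0:escaped | p1:(4,2)->(5,2) | p2:(4,1)->(5,1)->EXIT | p3:(5,2)->(5,1)->EXIT | p4:(5,4)->(5,3)
Step 3: p0:escaped | p1:(5,2)->(5,1)->EXIT | p2:escaped | p3:escaped | p4:(5,3)->(5,2)
Step 4: p0:escaped | p1:escaped | p2:escaped | p3:escaped | p4:(5,2)->(5,1)->EXIT
Exit steps: [1, 3, 2, 2, 4]
First to escape: p0 at step 1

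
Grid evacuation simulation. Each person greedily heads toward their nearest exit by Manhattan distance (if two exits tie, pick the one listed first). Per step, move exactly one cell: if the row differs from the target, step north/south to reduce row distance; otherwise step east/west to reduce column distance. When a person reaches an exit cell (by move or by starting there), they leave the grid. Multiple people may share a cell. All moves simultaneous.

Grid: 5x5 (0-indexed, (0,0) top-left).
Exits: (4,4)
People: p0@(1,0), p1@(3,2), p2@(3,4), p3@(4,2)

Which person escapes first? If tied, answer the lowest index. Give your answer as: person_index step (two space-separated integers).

Answer: 2 1

Derivation:
Step 1: p0:(1,0)->(2,0) | p1:(3,2)->(4,2) | p2:(3,4)->(4,4)->EXIT | p3:(4,2)->(4,3)
Step 2: p0:(2,0)->(3,0) | p1:(4,2)->(4,3) | p2:escaped | p3:(4,3)->(4,4)->EXIT
Step 3: p0:(3,0)->(4,0) | p1:(4,3)->(4,4)->EXIT | p2:escaped | p3:escaped
Step 4: p0:(4,0)->(4,1) | p1:escaped | p2:escaped | p3:escaped
Step 5: p0:(4,1)->(4,2) | p1:escaped | p2:escaped | p3:escaped
Step 6: p0:(4,2)->(4,3) | p1:escaped | p2:escaped | p3:escaped
Step 7: p0:(4,3)->(4,4)->EXIT | p1:escaped | p2:escaped | p3:escaped
Exit steps: [7, 3, 1, 2]
First to escape: p2 at step 1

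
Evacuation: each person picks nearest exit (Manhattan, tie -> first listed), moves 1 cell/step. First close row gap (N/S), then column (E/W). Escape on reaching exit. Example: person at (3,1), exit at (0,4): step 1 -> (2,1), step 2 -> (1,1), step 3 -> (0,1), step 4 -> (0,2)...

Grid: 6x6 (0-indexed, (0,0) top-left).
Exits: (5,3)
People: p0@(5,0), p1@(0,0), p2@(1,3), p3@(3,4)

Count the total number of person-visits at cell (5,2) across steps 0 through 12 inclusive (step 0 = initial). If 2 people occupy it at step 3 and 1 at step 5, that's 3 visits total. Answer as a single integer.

Answer: 2

Derivation:
Step 0: p0@(5,0) p1@(0,0) p2@(1,3) p3@(3,4) -> at (5,2): 0 [-], cum=0
Step 1: p0@(5,1) p1@(1,0) p2@(2,3) p3@(4,4) -> at (5,2): 0 [-], cum=0
Step 2: p0@(5,2) p1@(2,0) p2@(3,3) p3@(5,4) -> at (5,2): 1 [p0], cum=1
Step 3: p0@ESC p1@(3,0) p2@(4,3) p3@ESC -> at (5,2): 0 [-], cum=1
Step 4: p0@ESC p1@(4,0) p2@ESC p3@ESC -> at (5,2): 0 [-], cum=1
Step 5: p0@ESC p1@(5,0) p2@ESC p3@ESC -> at (5,2): 0 [-], cum=1
Step 6: p0@ESC p1@(5,1) p2@ESC p3@ESC -> at (5,2): 0 [-], cum=1
Step 7: p0@ESC p1@(5,2) p2@ESC p3@ESC -> at (5,2): 1 [p1], cum=2
Step 8: p0@ESC p1@ESC p2@ESC p3@ESC -> at (5,2): 0 [-], cum=2
Total visits = 2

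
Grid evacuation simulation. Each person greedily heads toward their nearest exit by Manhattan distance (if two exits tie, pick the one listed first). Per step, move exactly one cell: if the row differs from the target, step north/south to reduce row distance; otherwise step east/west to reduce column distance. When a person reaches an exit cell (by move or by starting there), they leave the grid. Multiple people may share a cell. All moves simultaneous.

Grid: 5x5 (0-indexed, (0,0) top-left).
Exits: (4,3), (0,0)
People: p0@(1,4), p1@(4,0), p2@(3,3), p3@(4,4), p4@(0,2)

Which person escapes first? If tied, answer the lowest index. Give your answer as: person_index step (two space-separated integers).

Step 1: p0:(1,4)->(2,4) | p1:(4,0)->(4,1) | p2:(3,3)->(4,3)->EXIT | p3:(4,4)->(4,3)->EXIT | p4:(0,2)->(0,1)
Step 2: p0:(2,4)->(3,4) | p1:(4,1)->(4,2) | p2:escaped | p3:escaped | p4:(0,1)->(0,0)->EXIT
Step 3: p0:(3,4)->(4,4) | p1:(4,2)->(4,3)->EXIT | p2:escaped | p3:escaped | p4:escaped
Step 4: p0:(4,4)->(4,3)->EXIT | p1:escaped | p2:escaped | p3:escaped | p4:escaped
Exit steps: [4, 3, 1, 1, 2]
First to escape: p2 at step 1

Answer: 2 1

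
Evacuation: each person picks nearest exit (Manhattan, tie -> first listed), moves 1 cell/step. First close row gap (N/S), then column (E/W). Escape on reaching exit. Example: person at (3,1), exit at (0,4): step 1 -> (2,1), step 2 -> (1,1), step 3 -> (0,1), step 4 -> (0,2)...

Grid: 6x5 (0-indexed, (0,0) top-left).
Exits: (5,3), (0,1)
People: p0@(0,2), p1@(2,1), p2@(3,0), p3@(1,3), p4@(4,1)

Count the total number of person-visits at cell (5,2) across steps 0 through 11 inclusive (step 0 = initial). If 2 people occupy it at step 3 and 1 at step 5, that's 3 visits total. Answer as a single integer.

Step 0: p0@(0,2) p1@(2,1) p2@(3,0) p3@(1,3) p4@(4,1) -> at (5,2): 0 [-], cum=0
Step 1: p0@ESC p1@(1,1) p2@(2,0) p3@(0,3) p4@(5,1) -> at (5,2): 0 [-], cum=0
Step 2: p0@ESC p1@ESC p2@(1,0) p3@(0,2) p4@(5,2) -> at (5,2): 1 [p4], cum=1
Step 3: p0@ESC p1@ESC p2@(0,0) p3@ESC p4@ESC -> at (5,2): 0 [-], cum=1
Step 4: p0@ESC p1@ESC p2@ESC p3@ESC p4@ESC -> at (5,2): 0 [-], cum=1
Total visits = 1

Answer: 1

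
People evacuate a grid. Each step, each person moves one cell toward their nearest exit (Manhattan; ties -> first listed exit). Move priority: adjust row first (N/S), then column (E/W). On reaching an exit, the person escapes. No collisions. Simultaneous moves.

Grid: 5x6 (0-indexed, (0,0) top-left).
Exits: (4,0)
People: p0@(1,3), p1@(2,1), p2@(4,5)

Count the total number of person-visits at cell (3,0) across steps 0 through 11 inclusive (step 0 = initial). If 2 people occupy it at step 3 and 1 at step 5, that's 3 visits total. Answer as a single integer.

Answer: 0

Derivation:
Step 0: p0@(1,3) p1@(2,1) p2@(4,5) -> at (3,0): 0 [-], cum=0
Step 1: p0@(2,3) p1@(3,1) p2@(4,4) -> at (3,0): 0 [-], cum=0
Step 2: p0@(3,3) p1@(4,1) p2@(4,3) -> at (3,0): 0 [-], cum=0
Step 3: p0@(4,3) p1@ESC p2@(4,2) -> at (3,0): 0 [-], cum=0
Step 4: p0@(4,2) p1@ESC p2@(4,1) -> at (3,0): 0 [-], cum=0
Step 5: p0@(4,1) p1@ESC p2@ESC -> at (3,0): 0 [-], cum=0
Step 6: p0@ESC p1@ESC p2@ESC -> at (3,0): 0 [-], cum=0
Total visits = 0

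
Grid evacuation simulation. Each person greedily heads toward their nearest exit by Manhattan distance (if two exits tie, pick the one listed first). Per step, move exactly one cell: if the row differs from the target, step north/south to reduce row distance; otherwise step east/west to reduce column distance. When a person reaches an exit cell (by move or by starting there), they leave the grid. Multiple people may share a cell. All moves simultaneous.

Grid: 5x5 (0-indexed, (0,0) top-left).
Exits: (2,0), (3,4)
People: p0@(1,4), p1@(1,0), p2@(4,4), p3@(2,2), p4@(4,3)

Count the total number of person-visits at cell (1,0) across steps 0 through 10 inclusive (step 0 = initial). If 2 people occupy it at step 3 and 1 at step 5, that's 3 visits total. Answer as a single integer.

Answer: 1

Derivation:
Step 0: p0@(1,4) p1@(1,0) p2@(4,4) p3@(2,2) p4@(4,3) -> at (1,0): 1 [p1], cum=1
Step 1: p0@(2,4) p1@ESC p2@ESC p3@(2,1) p4@(3,3) -> at (1,0): 0 [-], cum=1
Step 2: p0@ESC p1@ESC p2@ESC p3@ESC p4@ESC -> at (1,0): 0 [-], cum=1
Total visits = 1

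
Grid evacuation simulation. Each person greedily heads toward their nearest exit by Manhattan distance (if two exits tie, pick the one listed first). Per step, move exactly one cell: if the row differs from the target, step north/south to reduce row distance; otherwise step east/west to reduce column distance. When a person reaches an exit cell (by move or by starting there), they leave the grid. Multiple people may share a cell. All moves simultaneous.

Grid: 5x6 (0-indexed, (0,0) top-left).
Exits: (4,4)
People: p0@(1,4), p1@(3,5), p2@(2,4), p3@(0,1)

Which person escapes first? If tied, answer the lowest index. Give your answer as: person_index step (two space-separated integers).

Answer: 1 2

Derivation:
Step 1: p0:(1,4)->(2,4) | p1:(3,5)->(4,5) | p2:(2,4)->(3,4) | p3:(0,1)->(1,1)
Step 2: p0:(2,4)->(3,4) | p1:(4,5)->(4,4)->EXIT | p2:(3,4)->(4,4)->EXIT | p3:(1,1)->(2,1)
Step 3: p0:(3,4)->(4,4)->EXIT | p1:escaped | p2:escaped | p3:(2,1)->(3,1)
Step 4: p0:escaped | p1:escaped | p2:escaped | p3:(3,1)->(4,1)
Step 5: p0:escaped | p1:escaped | p2:escaped | p3:(4,1)->(4,2)
Step 6: p0:escaped | p1:escaped | p2:escaped | p3:(4,2)->(4,3)
Step 7: p0:escaped | p1:escaped | p2:escaped | p3:(4,3)->(4,4)->EXIT
Exit steps: [3, 2, 2, 7]
First to escape: p1 at step 2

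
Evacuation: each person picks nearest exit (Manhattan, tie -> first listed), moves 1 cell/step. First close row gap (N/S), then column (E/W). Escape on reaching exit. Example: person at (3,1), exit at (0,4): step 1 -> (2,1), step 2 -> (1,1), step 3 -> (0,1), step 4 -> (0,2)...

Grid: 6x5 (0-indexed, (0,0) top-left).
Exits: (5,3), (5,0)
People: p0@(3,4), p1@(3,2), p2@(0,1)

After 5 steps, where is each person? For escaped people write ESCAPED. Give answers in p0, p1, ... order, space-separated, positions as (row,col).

Step 1: p0:(3,4)->(4,4) | p1:(3,2)->(4,2) | p2:(0,1)->(1,1)
Step 2: p0:(4,4)->(5,4) | p1:(4,2)->(5,2) | p2:(1,1)->(2,1)
Step 3: p0:(5,4)->(5,3)->EXIT | p1:(5,2)->(5,3)->EXIT | p2:(2,1)->(3,1)
Step 4: p0:escaped | p1:escaped | p2:(3,1)->(4,1)
Step 5: p0:escaped | p1:escaped | p2:(4,1)->(5,1)

ESCAPED ESCAPED (5,1)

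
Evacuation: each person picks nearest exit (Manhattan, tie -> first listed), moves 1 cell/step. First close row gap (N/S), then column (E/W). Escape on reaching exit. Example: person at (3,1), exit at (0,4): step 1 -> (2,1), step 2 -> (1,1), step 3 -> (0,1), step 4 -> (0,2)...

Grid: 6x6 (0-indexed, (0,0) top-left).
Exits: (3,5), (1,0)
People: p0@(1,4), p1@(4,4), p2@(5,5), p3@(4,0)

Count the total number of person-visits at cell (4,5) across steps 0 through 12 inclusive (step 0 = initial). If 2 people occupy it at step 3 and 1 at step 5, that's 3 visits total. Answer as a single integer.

Step 0: p0@(1,4) p1@(4,4) p2@(5,5) p3@(4,0) -> at (4,5): 0 [-], cum=0
Step 1: p0@(2,4) p1@(3,4) p2@(4,5) p3@(3,0) -> at (4,5): 1 [p2], cum=1
Step 2: p0@(3,4) p1@ESC p2@ESC p3@(2,0) -> at (4,5): 0 [-], cum=1
Step 3: p0@ESC p1@ESC p2@ESC p3@ESC -> at (4,5): 0 [-], cum=1
Total visits = 1

Answer: 1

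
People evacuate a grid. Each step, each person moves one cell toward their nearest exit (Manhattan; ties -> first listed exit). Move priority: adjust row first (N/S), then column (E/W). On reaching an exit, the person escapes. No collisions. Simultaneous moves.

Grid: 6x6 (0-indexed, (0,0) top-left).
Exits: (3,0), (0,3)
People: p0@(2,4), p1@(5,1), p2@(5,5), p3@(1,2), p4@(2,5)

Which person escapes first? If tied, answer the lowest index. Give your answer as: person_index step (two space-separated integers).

Answer: 3 2

Derivation:
Step 1: p0:(2,4)->(1,4) | p1:(5,1)->(4,1) | p2:(5,5)->(4,5) | p3:(1,2)->(0,2) | p4:(2,5)->(1,5)
Step 2: p0:(1,4)->(0,4) | p1:(4,1)->(3,1) | p2:(4,5)->(3,5) | p3:(0,2)->(0,3)->EXIT | p4:(1,5)->(0,5)
Step 3: p0:(0,4)->(0,3)->EXIT | p1:(3,1)->(3,0)->EXIT | p2:(3,5)->(3,4) | p3:escaped | p4:(0,5)->(0,4)
Step 4: p0:escaped | p1:escaped | p2:(3,4)->(3,3) | p3:escaped | p4:(0,4)->(0,3)->EXIT
Step 5: p0:escaped | p1:escaped | p2:(3,3)->(3,2) | p3:escaped | p4:escaped
Step 6: p0:escaped | p1:escaped | p2:(3,2)->(3,1) | p3:escaped | p4:escaped
Step 7: p0:escaped | p1:escaped | p2:(3,1)->(3,0)->EXIT | p3:escaped | p4:escaped
Exit steps: [3, 3, 7, 2, 4]
First to escape: p3 at step 2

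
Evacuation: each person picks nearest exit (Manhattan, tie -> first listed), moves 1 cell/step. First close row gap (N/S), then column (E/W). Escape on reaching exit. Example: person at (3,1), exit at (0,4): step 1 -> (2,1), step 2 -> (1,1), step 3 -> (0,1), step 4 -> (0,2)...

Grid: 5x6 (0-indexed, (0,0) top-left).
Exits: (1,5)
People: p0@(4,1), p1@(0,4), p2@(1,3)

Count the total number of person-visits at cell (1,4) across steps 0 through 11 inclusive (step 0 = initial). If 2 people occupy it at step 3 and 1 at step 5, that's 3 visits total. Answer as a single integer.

Answer: 3

Derivation:
Step 0: p0@(4,1) p1@(0,4) p2@(1,3) -> at (1,4): 0 [-], cum=0
Step 1: p0@(3,1) p1@(1,4) p2@(1,4) -> at (1,4): 2 [p1,p2], cum=2
Step 2: p0@(2,1) p1@ESC p2@ESC -> at (1,4): 0 [-], cum=2
Step 3: p0@(1,1) p1@ESC p2@ESC -> at (1,4): 0 [-], cum=2
Step 4: p0@(1,2) p1@ESC p2@ESC -> at (1,4): 0 [-], cum=2
Step 5: p0@(1,3) p1@ESC p2@ESC -> at (1,4): 0 [-], cum=2
Step 6: p0@(1,4) p1@ESC p2@ESC -> at (1,4): 1 [p0], cum=3
Step 7: p0@ESC p1@ESC p2@ESC -> at (1,4): 0 [-], cum=3
Total visits = 3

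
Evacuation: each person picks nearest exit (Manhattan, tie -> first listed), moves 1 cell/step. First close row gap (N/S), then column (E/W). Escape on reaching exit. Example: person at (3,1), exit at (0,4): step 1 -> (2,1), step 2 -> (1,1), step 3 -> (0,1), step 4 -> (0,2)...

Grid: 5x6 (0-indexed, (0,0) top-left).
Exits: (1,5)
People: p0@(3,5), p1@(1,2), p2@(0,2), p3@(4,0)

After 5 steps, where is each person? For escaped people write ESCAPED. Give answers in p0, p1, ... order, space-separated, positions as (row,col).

Step 1: p0:(3,5)->(2,5) | p1:(1,2)->(1,3) | p2:(0,2)->(1,2) | p3:(4,0)->(3,0)
Step 2: p0:(2,5)->(1,5)->EXIT | p1:(1,3)->(1,4) | p2:(1,2)->(1,3) | p3:(3,0)->(2,0)
Step 3: p0:escaped | p1:(1,4)->(1,5)->EXIT | p2:(1,3)->(1,4) | p3:(2,0)->(1,0)
Step 4: p0:escaped | p1:escaped | p2:(1,4)->(1,5)->EXIT | p3:(1,0)->(1,1)
Step 5: p0:escaped | p1:escaped | p2:escaped | p3:(1,1)->(1,2)

ESCAPED ESCAPED ESCAPED (1,2)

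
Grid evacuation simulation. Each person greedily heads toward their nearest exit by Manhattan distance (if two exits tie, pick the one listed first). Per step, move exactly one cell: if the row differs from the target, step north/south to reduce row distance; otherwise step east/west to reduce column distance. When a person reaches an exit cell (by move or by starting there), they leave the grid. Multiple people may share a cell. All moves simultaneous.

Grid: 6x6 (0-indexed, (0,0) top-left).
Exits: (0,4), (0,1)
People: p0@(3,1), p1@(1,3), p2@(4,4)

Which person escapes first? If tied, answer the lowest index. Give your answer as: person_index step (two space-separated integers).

Step 1: p0:(3,1)->(2,1) | p1:(1,3)->(0,3) | p2:(4,4)->(3,4)
Step 2: p0:(2,1)->(1,1) | p1:(0,3)->(0,4)->EXIT | p2:(3,4)->(2,4)
Step 3: p0:(1,1)->(0,1)->EXIT | p1:escaped | p2:(2,4)->(1,4)
Step 4: p0:escaped | p1:escaped | p2:(1,4)->(0,4)->EXIT
Exit steps: [3, 2, 4]
First to escape: p1 at step 2

Answer: 1 2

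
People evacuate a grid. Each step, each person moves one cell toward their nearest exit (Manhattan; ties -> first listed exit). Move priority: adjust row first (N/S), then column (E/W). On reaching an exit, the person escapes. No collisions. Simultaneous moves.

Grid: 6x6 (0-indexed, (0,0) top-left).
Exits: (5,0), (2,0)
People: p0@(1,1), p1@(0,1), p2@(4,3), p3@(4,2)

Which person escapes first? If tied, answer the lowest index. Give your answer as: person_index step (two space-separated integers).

Step 1: p0:(1,1)->(2,1) | p1:(0,1)->(1,1) | p2:(4,3)->(5,3) | p3:(4,2)->(5,2)
Step 2: p0:(2,1)->(2,0)->EXIT | p1:(1,1)->(2,1) | p2:(5,3)->(5,2) | p3:(5,2)->(5,1)
Step 3: p0:escaped | p1:(2,1)->(2,0)->EXIT | p2:(5,2)->(5,1) | p3:(5,1)->(5,0)->EXIT
Step 4: p0:escaped | p1:escaped | p2:(5,1)->(5,0)->EXIT | p3:escaped
Exit steps: [2, 3, 4, 3]
First to escape: p0 at step 2

Answer: 0 2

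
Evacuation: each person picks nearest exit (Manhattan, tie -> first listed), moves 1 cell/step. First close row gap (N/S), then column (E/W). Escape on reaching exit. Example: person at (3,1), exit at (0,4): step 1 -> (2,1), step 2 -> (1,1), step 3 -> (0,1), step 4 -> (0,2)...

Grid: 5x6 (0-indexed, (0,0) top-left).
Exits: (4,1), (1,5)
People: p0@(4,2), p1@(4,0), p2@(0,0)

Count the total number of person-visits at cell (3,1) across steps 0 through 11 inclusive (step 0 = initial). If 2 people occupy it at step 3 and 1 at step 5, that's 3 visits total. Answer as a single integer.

Step 0: p0@(4,2) p1@(4,0) p2@(0,0) -> at (3,1): 0 [-], cum=0
Step 1: p0@ESC p1@ESC p2@(1,0) -> at (3,1): 0 [-], cum=0
Step 2: p0@ESC p1@ESC p2@(2,0) -> at (3,1): 0 [-], cum=0
Step 3: p0@ESC p1@ESC p2@(3,0) -> at (3,1): 0 [-], cum=0
Step 4: p0@ESC p1@ESC p2@(4,0) -> at (3,1): 0 [-], cum=0
Step 5: p0@ESC p1@ESC p2@ESC -> at (3,1): 0 [-], cum=0
Total visits = 0

Answer: 0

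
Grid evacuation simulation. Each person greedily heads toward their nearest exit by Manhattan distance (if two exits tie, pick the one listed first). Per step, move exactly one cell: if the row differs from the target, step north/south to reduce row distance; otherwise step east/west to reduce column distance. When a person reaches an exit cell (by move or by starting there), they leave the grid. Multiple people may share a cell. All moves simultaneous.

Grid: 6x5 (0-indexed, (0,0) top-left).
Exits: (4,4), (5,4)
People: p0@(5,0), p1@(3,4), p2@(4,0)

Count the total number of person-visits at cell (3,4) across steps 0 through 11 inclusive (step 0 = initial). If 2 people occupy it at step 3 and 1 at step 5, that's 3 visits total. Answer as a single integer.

Step 0: p0@(5,0) p1@(3,4) p2@(4,0) -> at (3,4): 1 [p1], cum=1
Step 1: p0@(5,1) p1@ESC p2@(4,1) -> at (3,4): 0 [-], cum=1
Step 2: p0@(5,2) p1@ESC p2@(4,2) -> at (3,4): 0 [-], cum=1
Step 3: p0@(5,3) p1@ESC p2@(4,3) -> at (3,4): 0 [-], cum=1
Step 4: p0@ESC p1@ESC p2@ESC -> at (3,4): 0 [-], cum=1
Total visits = 1

Answer: 1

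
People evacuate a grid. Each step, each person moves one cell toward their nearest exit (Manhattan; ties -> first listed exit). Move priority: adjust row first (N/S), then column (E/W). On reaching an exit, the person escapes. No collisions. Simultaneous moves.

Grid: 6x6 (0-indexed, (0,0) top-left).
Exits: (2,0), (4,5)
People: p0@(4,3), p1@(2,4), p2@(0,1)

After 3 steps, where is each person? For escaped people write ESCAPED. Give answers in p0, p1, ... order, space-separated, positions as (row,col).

Step 1: p0:(4,3)->(4,4) | p1:(2,4)->(3,4) | p2:(0,1)->(1,1)
Step 2: p0:(4,4)->(4,5)->EXIT | p1:(3,4)->(4,4) | p2:(1,1)->(2,1)
Step 3: p0:escaped | p1:(4,4)->(4,5)->EXIT | p2:(2,1)->(2,0)->EXIT

ESCAPED ESCAPED ESCAPED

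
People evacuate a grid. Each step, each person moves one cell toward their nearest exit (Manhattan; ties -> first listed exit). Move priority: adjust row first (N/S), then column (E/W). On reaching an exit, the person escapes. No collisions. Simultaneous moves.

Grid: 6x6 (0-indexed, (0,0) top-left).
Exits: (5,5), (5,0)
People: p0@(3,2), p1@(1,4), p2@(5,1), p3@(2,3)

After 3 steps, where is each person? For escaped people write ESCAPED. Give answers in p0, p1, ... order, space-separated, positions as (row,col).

Step 1: p0:(3,2)->(4,2) | p1:(1,4)->(2,4) | p2:(5,1)->(5,0)->EXIT | p3:(2,3)->(3,3)
Step 2: p0:(4,2)->(5,2) | p1:(2,4)->(3,4) | p2:escaped | p3:(3,3)->(4,3)
Step 3: p0:(5,2)->(5,1) | p1:(3,4)->(4,4) | p2:escaped | p3:(4,3)->(5,3)

(5,1) (4,4) ESCAPED (5,3)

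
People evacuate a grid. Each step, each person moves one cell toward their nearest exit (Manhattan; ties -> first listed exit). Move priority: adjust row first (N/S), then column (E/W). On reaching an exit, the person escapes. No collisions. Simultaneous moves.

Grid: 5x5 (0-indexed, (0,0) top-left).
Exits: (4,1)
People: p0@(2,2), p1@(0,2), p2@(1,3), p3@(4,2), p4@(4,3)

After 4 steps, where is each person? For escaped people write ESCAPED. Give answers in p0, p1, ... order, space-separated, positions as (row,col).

Step 1: p0:(2,2)->(3,2) | p1:(0,2)->(1,2) | p2:(1,3)->(2,3) | p3:(4,2)->(4,1)->EXIT | p4:(4,3)->(4,2)
Step 2: p0:(3,2)->(4,2) | p1:(1,2)->(2,2) | p2:(2,3)->(3,3) | p3:escaped | p4:(4,2)->(4,1)->EXIT
Step 3: p0:(4,2)->(4,1)->EXIT | p1:(2,2)->(3,2) | p2:(3,3)->(4,3) | p3:escaped | p4:escaped
Step 4: p0:escaped | p1:(3,2)->(4,2) | p2:(4,3)->(4,2) | p3:escaped | p4:escaped

ESCAPED (4,2) (4,2) ESCAPED ESCAPED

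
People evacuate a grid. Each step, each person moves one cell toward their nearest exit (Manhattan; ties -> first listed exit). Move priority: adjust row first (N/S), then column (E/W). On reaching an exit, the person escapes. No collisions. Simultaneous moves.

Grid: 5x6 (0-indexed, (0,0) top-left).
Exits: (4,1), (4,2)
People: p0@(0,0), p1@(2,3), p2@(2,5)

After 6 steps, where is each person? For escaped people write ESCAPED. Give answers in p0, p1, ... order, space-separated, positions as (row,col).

Step 1: p0:(0,0)->(1,0) | p1:(2,3)->(3,3) | p2:(2,5)->(3,5)
Step 2: p0:(1,0)->(2,0) | p1:(3,3)->(4,3) | p2:(3,5)->(4,5)
Step 3: p0:(2,0)->(3,0) | p1:(4,3)->(4,2)->EXIT | p2:(4,5)->(4,4)
Step 4: p0:(3,0)->(4,0) | p1:escaped | p2:(4,4)->(4,3)
Step 5: p0:(4,0)->(4,1)->EXIT | p1:escaped | p2:(4,3)->(4,2)->EXIT

ESCAPED ESCAPED ESCAPED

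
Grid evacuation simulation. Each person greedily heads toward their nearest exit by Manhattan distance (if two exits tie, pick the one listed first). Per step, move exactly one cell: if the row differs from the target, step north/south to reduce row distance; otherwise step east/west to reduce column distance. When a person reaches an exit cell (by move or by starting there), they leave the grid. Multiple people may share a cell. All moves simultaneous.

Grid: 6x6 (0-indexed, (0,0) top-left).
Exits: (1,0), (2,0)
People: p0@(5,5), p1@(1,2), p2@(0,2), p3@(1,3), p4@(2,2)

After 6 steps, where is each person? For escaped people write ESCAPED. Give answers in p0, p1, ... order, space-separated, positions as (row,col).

Step 1: p0:(5,5)->(4,5) | p1:(1,2)->(1,1) | p2:(0,2)->(1,2) | p3:(1,3)->(1,2) | p4:(2,2)->(2,1)
Step 2: p0:(4,5)->(3,5) | p1:(1,1)->(1,0)->EXIT | p2:(1,2)->(1,1) | p3:(1,2)->(1,1) | p4:(2,1)->(2,0)->EXIT
Step 3: p0:(3,5)->(2,5) | p1:escaped | p2:(1,1)->(1,0)->EXIT | p3:(1,1)->(1,0)->EXIT | p4:escaped
Step 4: p0:(2,5)->(2,4) | p1:escaped | p2:escaped | p3:escaped | p4:escaped
Step 5: p0:(2,4)->(2,3) | p1:escaped | p2:escaped | p3:escaped | p4:escaped
Step 6: p0:(2,3)->(2,2) | p1:escaped | p2:escaped | p3:escaped | p4:escaped

(2,2) ESCAPED ESCAPED ESCAPED ESCAPED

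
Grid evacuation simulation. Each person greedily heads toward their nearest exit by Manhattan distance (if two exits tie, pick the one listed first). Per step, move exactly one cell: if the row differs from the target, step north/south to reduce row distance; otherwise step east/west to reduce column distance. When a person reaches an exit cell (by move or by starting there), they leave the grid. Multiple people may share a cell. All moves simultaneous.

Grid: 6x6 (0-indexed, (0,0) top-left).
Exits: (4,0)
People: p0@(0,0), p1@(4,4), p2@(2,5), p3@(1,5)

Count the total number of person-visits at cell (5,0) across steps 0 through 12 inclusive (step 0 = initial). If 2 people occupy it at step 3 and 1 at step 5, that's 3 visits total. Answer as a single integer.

Step 0: p0@(0,0) p1@(4,4) p2@(2,5) p3@(1,5) -> at (5,0): 0 [-], cum=0
Step 1: p0@(1,0) p1@(4,3) p2@(3,5) p3@(2,5) -> at (5,0): 0 [-], cum=0
Step 2: p0@(2,0) p1@(4,2) p2@(4,5) p3@(3,5) -> at (5,0): 0 [-], cum=0
Step 3: p0@(3,0) p1@(4,1) p2@(4,4) p3@(4,5) -> at (5,0): 0 [-], cum=0
Step 4: p0@ESC p1@ESC p2@(4,3) p3@(4,4) -> at (5,0): 0 [-], cum=0
Step 5: p0@ESC p1@ESC p2@(4,2) p3@(4,3) -> at (5,0): 0 [-], cum=0
Step 6: p0@ESC p1@ESC p2@(4,1) p3@(4,2) -> at (5,0): 0 [-], cum=0
Step 7: p0@ESC p1@ESC p2@ESC p3@(4,1) -> at (5,0): 0 [-], cum=0
Step 8: p0@ESC p1@ESC p2@ESC p3@ESC -> at (5,0): 0 [-], cum=0
Total visits = 0

Answer: 0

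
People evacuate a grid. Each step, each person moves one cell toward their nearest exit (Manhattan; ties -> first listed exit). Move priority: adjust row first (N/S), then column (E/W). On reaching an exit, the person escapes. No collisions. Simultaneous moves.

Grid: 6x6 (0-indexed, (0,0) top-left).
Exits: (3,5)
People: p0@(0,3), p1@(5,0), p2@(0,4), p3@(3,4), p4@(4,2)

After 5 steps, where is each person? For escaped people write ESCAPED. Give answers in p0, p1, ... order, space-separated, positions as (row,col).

Step 1: p0:(0,3)->(1,3) | p1:(5,0)->(4,0) | p2:(0,4)->(1,4) | p3:(3,4)->(3,5)->EXIT | p4:(4,2)->(3,2)
Step 2: p0:(1,3)->(2,3) | p1:(4,0)->(3,0) | p2:(1,4)->(2,4) | p3:escaped | p4:(3,2)->(3,3)
Step 3: p0:(2,3)->(3,3) | p1:(3,0)->(3,1) | p2:(2,4)->(3,4) | p3:escaped | p4:(3,3)->(3,4)
Step 4: p0:(3,3)->(3,4) | p1:(3,1)->(3,2) | p2:(3,4)->(3,5)->EXIT | p3:escaped | p4:(3,4)->(3,5)->EXIT
Step 5: p0:(3,4)->(3,5)->EXIT | p1:(3,2)->(3,3) | p2:escaped | p3:escaped | p4:escaped

ESCAPED (3,3) ESCAPED ESCAPED ESCAPED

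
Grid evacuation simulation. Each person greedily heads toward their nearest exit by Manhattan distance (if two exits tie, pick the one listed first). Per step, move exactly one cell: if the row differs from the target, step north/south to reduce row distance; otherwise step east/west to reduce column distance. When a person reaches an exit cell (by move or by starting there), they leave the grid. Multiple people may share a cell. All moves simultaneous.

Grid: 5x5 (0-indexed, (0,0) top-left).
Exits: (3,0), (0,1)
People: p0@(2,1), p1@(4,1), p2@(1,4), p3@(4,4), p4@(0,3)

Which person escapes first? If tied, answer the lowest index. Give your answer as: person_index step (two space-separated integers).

Step 1: p0:(2,1)->(3,1) | p1:(4,1)->(3,1) | p2:(1,4)->(0,4) | p3:(4,4)->(3,4) | p4:(0,3)->(0,2)
Step 2: p0:(3,1)->(3,0)->EXIT | p1:(3,1)->(3,0)->EXIT | p2:(0,4)->(0,3) | p3:(3,4)->(3,3) | p4:(0,2)->(0,1)->EXIT
Step 3: p0:escaped | p1:escaped | p2:(0,3)->(0,2) | p3:(3,3)->(3,2) | p4:escaped
Step 4: p0:escaped | p1:escaped | p2:(0,2)->(0,1)->EXIT | p3:(3,2)->(3,1) | p4:escaped
Step 5: p0:escaped | p1:escaped | p2:escaped | p3:(3,1)->(3,0)->EXIT | p4:escaped
Exit steps: [2, 2, 4, 5, 2]
First to escape: p0 at step 2

Answer: 0 2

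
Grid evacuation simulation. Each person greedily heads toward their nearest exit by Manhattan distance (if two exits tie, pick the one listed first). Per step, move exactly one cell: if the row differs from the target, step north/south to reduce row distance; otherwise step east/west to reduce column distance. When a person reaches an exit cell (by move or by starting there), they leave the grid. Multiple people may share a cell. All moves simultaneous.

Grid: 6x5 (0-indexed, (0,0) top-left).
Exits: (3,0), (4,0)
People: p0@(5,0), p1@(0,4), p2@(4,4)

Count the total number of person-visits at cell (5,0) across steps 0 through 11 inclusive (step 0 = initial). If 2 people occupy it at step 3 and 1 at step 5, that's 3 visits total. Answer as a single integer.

Answer: 1

Derivation:
Step 0: p0@(5,0) p1@(0,4) p2@(4,4) -> at (5,0): 1 [p0], cum=1
Step 1: p0@ESC p1@(1,4) p2@(4,3) -> at (5,0): 0 [-], cum=1
Step 2: p0@ESC p1@(2,4) p2@(4,2) -> at (5,0): 0 [-], cum=1
Step 3: p0@ESC p1@(3,4) p2@(4,1) -> at (5,0): 0 [-], cum=1
Step 4: p0@ESC p1@(3,3) p2@ESC -> at (5,0): 0 [-], cum=1
Step 5: p0@ESC p1@(3,2) p2@ESC -> at (5,0): 0 [-], cum=1
Step 6: p0@ESC p1@(3,1) p2@ESC -> at (5,0): 0 [-], cum=1
Step 7: p0@ESC p1@ESC p2@ESC -> at (5,0): 0 [-], cum=1
Total visits = 1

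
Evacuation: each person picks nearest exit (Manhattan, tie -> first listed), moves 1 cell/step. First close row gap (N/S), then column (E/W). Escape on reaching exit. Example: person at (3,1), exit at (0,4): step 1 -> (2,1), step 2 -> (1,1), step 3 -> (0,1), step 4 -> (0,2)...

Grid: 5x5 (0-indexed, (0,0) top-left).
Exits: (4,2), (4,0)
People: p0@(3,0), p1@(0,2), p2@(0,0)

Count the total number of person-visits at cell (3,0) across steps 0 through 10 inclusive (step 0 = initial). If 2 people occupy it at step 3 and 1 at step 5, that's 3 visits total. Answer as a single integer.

Answer: 2

Derivation:
Step 0: p0@(3,0) p1@(0,2) p2@(0,0) -> at (3,0): 1 [p0], cum=1
Step 1: p0@ESC p1@(1,2) p2@(1,0) -> at (3,0): 0 [-], cum=1
Step 2: p0@ESC p1@(2,2) p2@(2,0) -> at (3,0): 0 [-], cum=1
Step 3: p0@ESC p1@(3,2) p2@(3,0) -> at (3,0): 1 [p2], cum=2
Step 4: p0@ESC p1@ESC p2@ESC -> at (3,0): 0 [-], cum=2
Total visits = 2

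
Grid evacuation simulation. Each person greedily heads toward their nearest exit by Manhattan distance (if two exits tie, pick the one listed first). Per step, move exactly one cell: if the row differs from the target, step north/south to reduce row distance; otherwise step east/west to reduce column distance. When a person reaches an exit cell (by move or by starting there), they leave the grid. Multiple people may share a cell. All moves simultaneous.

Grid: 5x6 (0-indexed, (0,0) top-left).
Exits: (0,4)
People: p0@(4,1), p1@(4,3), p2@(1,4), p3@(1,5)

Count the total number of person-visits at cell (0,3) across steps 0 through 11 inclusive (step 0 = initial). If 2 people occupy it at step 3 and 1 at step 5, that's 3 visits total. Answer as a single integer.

Step 0: p0@(4,1) p1@(4,3) p2@(1,4) p3@(1,5) -> at (0,3): 0 [-], cum=0
Step 1: p0@(3,1) p1@(3,3) p2@ESC p3@(0,5) -> at (0,3): 0 [-], cum=0
Step 2: p0@(2,1) p1@(2,3) p2@ESC p3@ESC -> at (0,3): 0 [-], cum=0
Step 3: p0@(1,1) p1@(1,3) p2@ESC p3@ESC -> at (0,3): 0 [-], cum=0
Step 4: p0@(0,1) p1@(0,3) p2@ESC p3@ESC -> at (0,3): 1 [p1], cum=1
Step 5: p0@(0,2) p1@ESC p2@ESC p3@ESC -> at (0,3): 0 [-], cum=1
Step 6: p0@(0,3) p1@ESC p2@ESC p3@ESC -> at (0,3): 1 [p0], cum=2
Step 7: p0@ESC p1@ESC p2@ESC p3@ESC -> at (0,3): 0 [-], cum=2
Total visits = 2

Answer: 2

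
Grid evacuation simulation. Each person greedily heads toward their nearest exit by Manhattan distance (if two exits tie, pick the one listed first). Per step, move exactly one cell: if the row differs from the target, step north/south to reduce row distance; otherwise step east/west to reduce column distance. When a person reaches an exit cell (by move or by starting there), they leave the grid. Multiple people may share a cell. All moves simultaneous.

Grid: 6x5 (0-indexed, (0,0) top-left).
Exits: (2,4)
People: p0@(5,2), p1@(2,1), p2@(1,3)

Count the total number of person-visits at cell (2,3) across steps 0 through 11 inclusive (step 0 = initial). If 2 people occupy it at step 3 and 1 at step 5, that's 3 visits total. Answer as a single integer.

Answer: 3

Derivation:
Step 0: p0@(5,2) p1@(2,1) p2@(1,3) -> at (2,3): 0 [-], cum=0
Step 1: p0@(4,2) p1@(2,2) p2@(2,3) -> at (2,3): 1 [p2], cum=1
Step 2: p0@(3,2) p1@(2,3) p2@ESC -> at (2,3): 1 [p1], cum=2
Step 3: p0@(2,2) p1@ESC p2@ESC -> at (2,3): 0 [-], cum=2
Step 4: p0@(2,3) p1@ESC p2@ESC -> at (2,3): 1 [p0], cum=3
Step 5: p0@ESC p1@ESC p2@ESC -> at (2,3): 0 [-], cum=3
Total visits = 3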